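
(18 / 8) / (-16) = -9 / 64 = -0.14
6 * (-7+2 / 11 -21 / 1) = -1836 / 11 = -166.91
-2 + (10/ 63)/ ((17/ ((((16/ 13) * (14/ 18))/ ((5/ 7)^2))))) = -177442/ 89505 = -1.98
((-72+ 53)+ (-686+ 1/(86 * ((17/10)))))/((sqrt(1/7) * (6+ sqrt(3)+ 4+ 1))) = -2834425 * sqrt(7)/43129+ 257675 * sqrt(21)/43129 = -146.50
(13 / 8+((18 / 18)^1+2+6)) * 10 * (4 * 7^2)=20825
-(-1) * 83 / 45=83 / 45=1.84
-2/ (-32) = 1/ 16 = 0.06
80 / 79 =1.01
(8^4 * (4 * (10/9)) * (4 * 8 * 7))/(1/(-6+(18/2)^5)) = 722295848960/3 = 240765282986.67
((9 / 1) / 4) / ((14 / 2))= 9 / 28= 0.32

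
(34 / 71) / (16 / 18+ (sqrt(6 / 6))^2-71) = -153 / 22081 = -0.01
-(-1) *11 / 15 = 11 / 15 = 0.73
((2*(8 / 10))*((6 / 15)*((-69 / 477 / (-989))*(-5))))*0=0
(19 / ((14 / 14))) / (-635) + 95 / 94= 58539 / 59690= 0.98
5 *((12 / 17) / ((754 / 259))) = 7770 / 6409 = 1.21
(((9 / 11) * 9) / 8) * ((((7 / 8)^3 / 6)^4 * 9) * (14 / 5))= 0.00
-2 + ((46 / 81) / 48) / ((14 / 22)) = -26963 / 13608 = -1.98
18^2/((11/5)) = 1620/11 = 147.27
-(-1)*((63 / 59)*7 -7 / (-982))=433475 / 57938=7.48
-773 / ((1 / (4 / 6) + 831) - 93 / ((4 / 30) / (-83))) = -773 / 58725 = -0.01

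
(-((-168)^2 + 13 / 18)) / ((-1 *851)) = 508045 / 15318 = 33.17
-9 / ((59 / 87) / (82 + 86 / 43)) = -65772 / 59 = -1114.78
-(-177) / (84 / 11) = 649 / 28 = 23.18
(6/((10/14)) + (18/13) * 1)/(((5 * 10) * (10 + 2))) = 53/3250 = 0.02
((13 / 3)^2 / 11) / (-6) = -169 / 594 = -0.28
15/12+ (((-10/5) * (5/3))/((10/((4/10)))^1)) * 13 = -29/60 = -0.48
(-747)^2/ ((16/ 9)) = 5022081/ 16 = 313880.06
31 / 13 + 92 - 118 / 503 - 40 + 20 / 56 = 4989913 / 91546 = 54.51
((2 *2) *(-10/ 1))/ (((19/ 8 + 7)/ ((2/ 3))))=-128/ 45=-2.84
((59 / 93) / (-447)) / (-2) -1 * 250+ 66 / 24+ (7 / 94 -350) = -4667129053 / 7815348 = -597.17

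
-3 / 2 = -1.50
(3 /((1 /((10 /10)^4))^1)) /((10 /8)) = 12 /5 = 2.40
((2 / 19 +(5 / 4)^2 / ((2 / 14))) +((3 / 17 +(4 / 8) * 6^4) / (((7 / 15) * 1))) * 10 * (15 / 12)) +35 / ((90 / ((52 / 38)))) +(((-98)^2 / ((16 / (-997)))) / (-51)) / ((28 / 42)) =11387265629 / 325584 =34974.89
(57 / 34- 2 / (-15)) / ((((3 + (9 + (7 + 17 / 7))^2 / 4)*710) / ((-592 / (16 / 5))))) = -23569 / 4393395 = -0.01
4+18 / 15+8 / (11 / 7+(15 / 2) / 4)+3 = 10153 / 965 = 10.52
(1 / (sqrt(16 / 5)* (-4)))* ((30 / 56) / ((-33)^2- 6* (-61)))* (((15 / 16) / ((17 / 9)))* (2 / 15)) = -9* sqrt(5) / 5910016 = -0.00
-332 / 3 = -110.67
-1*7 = -7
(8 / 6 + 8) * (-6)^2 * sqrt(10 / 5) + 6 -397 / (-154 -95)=1891 / 249 + 336 * sqrt(2)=482.77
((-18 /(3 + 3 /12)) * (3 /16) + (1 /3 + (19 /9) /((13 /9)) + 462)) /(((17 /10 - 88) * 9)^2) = 1804750 /2352725271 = 0.00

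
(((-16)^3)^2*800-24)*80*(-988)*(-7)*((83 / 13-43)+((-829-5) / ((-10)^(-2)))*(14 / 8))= -1084096378326784578560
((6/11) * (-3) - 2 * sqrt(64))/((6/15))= -485/11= -44.09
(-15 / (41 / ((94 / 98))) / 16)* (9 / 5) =-1269 / 32144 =-0.04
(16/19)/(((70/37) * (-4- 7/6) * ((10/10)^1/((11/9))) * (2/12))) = -13024/20615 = -0.63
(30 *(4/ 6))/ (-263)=-20/ 263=-0.08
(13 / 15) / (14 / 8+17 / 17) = 52 / 165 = 0.32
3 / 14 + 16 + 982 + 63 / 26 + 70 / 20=182753 / 182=1004.14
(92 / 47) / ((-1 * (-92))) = 1 / 47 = 0.02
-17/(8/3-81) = 51/235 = 0.22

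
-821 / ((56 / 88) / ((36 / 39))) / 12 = -9031 / 91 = -99.24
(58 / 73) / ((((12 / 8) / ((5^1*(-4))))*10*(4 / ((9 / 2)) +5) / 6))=-4176 / 3869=-1.08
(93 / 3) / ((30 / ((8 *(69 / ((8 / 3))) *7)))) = 14973 / 10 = 1497.30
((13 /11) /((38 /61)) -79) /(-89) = 32229 /37202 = 0.87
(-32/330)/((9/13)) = -208/1485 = -0.14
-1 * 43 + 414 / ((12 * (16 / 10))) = -343 / 16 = -21.44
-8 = -8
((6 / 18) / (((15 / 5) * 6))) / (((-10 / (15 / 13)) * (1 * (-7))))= 1 / 3276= 0.00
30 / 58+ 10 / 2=5.52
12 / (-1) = -12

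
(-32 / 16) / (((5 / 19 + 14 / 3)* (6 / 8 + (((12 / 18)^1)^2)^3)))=-332424 / 686483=-0.48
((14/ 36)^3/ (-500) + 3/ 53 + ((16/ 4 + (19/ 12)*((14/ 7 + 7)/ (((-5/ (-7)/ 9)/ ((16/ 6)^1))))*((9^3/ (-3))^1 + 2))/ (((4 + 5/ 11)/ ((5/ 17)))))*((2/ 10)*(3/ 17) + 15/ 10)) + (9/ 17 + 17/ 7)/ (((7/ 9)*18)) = -25598397172756019/ 2188554228000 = -11696.49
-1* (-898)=898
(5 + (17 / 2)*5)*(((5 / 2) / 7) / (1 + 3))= 475 / 112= 4.24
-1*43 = -43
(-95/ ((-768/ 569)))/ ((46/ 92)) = 54055/ 384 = 140.77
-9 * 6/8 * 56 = -378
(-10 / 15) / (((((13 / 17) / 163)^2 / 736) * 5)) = -11302665152 / 2535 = -4458645.03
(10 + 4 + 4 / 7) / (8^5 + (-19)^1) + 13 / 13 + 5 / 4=2063595 / 916972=2.25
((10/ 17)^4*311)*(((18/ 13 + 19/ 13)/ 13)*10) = 1150700000/ 14115049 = 81.52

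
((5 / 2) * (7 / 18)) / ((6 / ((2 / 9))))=35 / 972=0.04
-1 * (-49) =49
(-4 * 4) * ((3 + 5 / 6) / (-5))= 184 / 15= 12.27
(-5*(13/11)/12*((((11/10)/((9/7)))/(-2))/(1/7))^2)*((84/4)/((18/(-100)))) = 12017005/23328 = 515.13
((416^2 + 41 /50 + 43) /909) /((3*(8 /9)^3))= 233684757 /2585600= 90.38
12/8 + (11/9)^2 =485/162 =2.99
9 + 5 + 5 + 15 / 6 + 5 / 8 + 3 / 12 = 179 / 8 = 22.38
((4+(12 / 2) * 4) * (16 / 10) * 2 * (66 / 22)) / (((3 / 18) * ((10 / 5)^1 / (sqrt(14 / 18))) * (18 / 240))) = 3584 * sqrt(7) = 9482.37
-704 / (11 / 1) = -64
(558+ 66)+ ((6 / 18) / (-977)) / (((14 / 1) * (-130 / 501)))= 1109559527 / 1778140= 624.00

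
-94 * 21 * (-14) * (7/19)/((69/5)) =322420/437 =737.80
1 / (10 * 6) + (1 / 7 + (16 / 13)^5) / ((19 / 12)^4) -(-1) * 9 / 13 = 24002363783551 / 20322655522260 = 1.18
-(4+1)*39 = -195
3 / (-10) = -3 / 10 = -0.30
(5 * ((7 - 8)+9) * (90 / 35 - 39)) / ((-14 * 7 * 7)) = 5100 / 2401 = 2.12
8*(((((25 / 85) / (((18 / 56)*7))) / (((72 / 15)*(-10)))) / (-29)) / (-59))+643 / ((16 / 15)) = 7574690945 / 12565584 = 602.81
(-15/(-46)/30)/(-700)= -1/64400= -0.00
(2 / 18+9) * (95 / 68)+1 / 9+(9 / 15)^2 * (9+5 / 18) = 61888 / 3825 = 16.18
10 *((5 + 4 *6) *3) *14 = 12180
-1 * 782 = -782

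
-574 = -574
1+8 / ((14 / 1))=11 / 7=1.57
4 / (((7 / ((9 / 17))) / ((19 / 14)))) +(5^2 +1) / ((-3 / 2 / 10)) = -432134 / 2499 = -172.92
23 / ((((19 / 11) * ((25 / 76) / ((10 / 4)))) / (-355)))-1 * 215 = -36141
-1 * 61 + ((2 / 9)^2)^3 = -61.00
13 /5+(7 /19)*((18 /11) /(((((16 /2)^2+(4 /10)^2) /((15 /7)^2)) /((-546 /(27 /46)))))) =-37.54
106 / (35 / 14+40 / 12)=636 / 35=18.17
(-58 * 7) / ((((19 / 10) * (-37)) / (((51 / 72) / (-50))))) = -3451 / 42180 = -0.08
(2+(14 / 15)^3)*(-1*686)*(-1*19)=123744796 / 3375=36665.12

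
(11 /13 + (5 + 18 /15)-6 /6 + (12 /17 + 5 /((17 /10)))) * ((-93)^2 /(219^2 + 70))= 92639439 /53074255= 1.75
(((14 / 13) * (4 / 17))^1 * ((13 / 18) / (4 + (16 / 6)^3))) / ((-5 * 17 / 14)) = -294 / 223975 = -0.00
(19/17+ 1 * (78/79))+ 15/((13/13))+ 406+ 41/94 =53468683/126242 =423.54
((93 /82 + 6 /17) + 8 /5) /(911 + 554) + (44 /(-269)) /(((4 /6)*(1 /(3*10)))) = -20212090927 /2746772450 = -7.36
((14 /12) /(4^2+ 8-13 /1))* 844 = 2954 /33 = 89.52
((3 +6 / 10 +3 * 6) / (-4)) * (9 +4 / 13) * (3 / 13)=-9801 / 845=-11.60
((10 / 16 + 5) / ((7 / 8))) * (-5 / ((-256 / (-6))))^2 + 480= 55060365 / 114688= 480.09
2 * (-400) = -800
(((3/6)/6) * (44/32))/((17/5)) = 55/1632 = 0.03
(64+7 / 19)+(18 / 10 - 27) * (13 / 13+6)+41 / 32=-336681 / 3040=-110.75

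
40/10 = 4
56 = 56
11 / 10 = 1.10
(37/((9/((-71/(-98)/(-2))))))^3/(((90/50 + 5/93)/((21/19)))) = -2810036211865/1426973998464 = -1.97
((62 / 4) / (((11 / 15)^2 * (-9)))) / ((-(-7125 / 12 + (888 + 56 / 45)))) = 69750 / 6435869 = 0.01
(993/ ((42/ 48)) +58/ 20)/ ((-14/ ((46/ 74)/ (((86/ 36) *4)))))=-16486101/ 3118360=-5.29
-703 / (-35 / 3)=2109 / 35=60.26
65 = 65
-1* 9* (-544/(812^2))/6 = 51/41209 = 0.00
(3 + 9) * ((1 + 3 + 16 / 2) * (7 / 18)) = 56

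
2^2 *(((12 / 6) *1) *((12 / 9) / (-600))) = -4 / 225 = -0.02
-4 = -4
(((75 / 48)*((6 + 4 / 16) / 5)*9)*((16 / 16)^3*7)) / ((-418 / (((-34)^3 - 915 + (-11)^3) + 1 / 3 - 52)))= 327613125 / 26752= 12246.30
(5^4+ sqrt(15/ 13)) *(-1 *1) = -625 - sqrt(195)/ 13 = -626.07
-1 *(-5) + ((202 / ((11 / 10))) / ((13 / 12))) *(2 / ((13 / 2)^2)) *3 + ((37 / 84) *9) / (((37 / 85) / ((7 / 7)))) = 25835245 / 676676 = 38.18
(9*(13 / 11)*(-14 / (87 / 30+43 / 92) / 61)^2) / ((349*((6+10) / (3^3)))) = 8188443900 / 34275248933519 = 0.00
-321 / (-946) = 321 / 946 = 0.34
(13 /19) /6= 0.11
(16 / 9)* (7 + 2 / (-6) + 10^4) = 480320 / 27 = 17789.63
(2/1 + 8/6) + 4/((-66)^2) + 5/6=9077/2178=4.17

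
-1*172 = -172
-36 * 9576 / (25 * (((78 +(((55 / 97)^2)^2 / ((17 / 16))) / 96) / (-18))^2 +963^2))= -9107640214156930069867977216 / 612520466636084791864877094625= -0.01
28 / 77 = 4 / 11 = 0.36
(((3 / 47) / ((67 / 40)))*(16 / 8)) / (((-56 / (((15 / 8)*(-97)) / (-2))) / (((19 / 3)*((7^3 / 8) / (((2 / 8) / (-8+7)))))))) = 6773025 / 50384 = 134.43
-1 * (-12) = 12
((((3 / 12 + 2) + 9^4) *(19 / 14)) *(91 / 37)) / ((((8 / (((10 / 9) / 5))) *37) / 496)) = 22335469 / 2738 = 8157.59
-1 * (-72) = 72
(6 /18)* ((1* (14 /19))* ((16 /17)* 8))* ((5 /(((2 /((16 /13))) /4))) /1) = 286720 /12597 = 22.76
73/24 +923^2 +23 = 20446921/24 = 851955.04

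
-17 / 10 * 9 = -153 / 10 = -15.30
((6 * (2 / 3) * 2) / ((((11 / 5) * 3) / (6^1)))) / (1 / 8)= 640 / 11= 58.18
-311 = -311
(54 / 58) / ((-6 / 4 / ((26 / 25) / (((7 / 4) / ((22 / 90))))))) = -2288 / 25375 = -0.09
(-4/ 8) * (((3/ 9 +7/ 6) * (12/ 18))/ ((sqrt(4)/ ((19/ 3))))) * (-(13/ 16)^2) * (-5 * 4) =-16055/ 768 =-20.90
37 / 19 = 1.95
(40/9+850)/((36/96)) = 61520/27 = 2278.52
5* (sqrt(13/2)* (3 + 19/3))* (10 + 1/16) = 5635* sqrt(26)/24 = 1197.21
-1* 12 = -12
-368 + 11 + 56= -301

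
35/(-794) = -35/794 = -0.04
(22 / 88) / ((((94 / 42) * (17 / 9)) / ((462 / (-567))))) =-77 / 1598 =-0.05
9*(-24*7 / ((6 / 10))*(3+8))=-27720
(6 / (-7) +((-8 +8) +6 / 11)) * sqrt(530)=-24 * sqrt(530) / 77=-7.18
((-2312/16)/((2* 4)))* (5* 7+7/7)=-2601/4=-650.25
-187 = -187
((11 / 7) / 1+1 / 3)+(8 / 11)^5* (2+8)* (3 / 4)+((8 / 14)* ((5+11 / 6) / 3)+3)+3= 108892460 / 10146213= 10.73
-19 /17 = -1.12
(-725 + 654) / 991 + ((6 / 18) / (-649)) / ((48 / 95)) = -6729521 / 92614896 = -0.07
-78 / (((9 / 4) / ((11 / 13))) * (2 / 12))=-176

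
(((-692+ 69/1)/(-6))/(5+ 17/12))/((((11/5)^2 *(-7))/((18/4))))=-20025/9317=-2.15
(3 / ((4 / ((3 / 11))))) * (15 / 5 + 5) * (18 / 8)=81 / 22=3.68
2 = 2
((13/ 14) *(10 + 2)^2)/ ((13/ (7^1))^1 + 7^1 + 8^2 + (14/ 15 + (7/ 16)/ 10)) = 1.81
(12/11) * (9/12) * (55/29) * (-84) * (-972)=3674160/29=126695.17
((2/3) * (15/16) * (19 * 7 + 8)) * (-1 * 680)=-59925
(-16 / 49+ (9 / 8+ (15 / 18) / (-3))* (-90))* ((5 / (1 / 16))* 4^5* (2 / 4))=-153692160 / 49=-3136574.69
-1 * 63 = -63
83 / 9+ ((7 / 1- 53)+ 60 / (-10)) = -385 / 9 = -42.78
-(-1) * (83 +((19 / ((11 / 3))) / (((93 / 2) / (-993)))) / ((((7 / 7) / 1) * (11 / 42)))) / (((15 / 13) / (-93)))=3311087 / 121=27364.36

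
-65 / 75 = -13 / 15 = -0.87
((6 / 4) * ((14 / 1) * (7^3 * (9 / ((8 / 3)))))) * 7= 1361367 / 8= 170170.88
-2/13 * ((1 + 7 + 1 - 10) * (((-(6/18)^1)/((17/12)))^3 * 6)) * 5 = -0.06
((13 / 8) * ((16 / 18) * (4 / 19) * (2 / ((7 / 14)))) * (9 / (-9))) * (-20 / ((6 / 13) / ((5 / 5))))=27040 / 513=52.71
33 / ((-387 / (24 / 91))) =-88 / 3913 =-0.02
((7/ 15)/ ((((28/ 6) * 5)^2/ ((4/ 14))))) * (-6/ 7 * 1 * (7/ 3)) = -3/ 6125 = -0.00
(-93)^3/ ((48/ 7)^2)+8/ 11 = -17105.82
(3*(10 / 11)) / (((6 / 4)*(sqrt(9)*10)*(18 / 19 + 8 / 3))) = 19 / 1133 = 0.02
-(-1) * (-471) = -471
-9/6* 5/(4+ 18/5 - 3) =-75/46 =-1.63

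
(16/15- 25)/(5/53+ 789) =-19027/627330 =-0.03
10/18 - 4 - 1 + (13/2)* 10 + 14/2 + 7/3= 629/9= 69.89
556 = 556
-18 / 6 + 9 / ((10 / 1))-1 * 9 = -111 / 10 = -11.10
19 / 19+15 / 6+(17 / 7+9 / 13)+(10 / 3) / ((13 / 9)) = 125 / 14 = 8.93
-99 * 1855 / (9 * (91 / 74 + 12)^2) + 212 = 8313792 / 87131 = 95.42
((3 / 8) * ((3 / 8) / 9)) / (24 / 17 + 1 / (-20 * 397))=33745 / 3048688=0.01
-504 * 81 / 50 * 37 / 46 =-377622 / 575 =-656.73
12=12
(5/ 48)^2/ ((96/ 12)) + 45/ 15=55321/ 18432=3.00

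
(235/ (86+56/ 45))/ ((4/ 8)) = 10575/ 1963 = 5.39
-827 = -827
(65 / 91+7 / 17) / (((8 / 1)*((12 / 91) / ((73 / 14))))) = 63583 / 11424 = 5.57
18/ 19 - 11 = -191/ 19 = -10.05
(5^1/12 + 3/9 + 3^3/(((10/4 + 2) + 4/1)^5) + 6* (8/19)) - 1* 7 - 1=-509662999/107909132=-4.72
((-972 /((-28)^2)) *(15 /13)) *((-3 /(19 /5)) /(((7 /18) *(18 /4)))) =0.65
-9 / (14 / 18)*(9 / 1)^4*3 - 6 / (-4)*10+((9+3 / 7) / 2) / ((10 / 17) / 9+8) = -1967259963 / 8638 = -227744.84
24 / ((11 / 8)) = 17.45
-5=-5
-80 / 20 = -4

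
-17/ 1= -17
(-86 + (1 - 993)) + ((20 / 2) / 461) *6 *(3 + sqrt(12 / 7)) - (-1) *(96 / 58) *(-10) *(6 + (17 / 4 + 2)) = -17117242 / 13369 + 120 *sqrt(21) / 3227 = -1280.20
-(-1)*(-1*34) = -34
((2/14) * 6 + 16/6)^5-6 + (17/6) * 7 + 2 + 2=561.16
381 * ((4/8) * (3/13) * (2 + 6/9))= 1524/13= 117.23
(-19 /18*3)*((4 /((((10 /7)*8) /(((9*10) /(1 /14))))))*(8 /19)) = -588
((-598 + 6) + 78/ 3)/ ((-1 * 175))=566/ 175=3.23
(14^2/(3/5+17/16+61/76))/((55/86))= 5124224/41217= 124.32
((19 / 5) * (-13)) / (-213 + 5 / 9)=2223 / 9560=0.23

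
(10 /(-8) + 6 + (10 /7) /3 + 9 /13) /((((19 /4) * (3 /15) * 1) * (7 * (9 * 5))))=6463 /326781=0.02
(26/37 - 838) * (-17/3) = 526660/111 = 4744.68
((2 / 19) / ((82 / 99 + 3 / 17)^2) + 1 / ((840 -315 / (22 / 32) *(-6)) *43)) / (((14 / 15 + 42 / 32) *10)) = 874335534859 / 188309076726085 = 0.00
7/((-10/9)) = -63/10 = -6.30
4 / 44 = 1 / 11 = 0.09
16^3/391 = 4096/391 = 10.48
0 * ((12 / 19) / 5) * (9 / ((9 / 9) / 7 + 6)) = 0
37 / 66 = 0.56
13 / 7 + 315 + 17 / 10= 22299 / 70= 318.56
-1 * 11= -11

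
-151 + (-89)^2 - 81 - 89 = 7600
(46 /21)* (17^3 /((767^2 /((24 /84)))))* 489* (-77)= -810428828 /4118023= -196.80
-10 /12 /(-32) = 5 /192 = 0.03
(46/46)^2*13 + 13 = 26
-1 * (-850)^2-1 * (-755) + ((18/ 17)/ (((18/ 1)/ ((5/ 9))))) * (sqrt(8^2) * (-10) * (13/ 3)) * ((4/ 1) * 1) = -721790.32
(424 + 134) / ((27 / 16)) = 992 / 3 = 330.67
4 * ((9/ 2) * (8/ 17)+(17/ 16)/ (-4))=2015/ 272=7.41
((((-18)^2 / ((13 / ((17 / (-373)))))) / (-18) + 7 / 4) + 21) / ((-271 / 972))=-81.82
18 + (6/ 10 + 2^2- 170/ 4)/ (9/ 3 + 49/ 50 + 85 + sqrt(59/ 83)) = 94750* sqrt(4897)/ 1642721383 + 28869223929/ 1642721383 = 17.58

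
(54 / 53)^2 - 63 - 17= -221804 / 2809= -78.96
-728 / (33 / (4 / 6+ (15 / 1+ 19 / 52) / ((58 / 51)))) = -897953 / 2871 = -312.77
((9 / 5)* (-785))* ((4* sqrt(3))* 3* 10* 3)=-508680* sqrt(3)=-881059.60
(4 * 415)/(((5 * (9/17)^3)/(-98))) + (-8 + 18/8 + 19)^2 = -2555542127/11664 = -219096.55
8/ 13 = 0.62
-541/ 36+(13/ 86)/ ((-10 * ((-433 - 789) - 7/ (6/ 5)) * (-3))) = -856892839/ 57020580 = -15.03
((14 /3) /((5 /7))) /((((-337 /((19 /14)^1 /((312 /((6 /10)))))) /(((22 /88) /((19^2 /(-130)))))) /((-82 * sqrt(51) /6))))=-287 * sqrt(51) /4610160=-0.00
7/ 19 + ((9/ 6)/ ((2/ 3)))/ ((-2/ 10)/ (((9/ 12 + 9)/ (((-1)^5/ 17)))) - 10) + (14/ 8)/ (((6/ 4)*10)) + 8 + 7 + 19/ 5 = 144042367/ 7557288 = 19.06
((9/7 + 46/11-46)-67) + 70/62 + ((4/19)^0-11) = -277855/2387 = -116.40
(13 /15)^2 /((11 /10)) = 338 /495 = 0.68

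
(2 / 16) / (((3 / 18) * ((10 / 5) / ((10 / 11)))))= 15 / 44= 0.34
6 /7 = 0.86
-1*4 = -4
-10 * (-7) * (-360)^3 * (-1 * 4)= 13063680000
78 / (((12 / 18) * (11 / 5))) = 585 / 11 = 53.18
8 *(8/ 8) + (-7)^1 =1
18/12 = 1.50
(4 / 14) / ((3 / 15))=10 / 7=1.43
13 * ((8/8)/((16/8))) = 13/2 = 6.50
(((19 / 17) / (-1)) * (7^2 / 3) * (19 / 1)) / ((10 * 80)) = -17689 / 40800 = -0.43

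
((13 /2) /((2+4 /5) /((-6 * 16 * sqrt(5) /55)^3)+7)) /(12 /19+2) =1913573376 * sqrt(5) /1802321220175+635990704128 /1802321220175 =0.36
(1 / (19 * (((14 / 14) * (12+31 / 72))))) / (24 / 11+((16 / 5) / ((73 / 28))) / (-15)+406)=433620 / 41794586311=0.00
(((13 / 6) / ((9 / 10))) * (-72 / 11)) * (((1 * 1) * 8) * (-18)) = 24960 / 11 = 2269.09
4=4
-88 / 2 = -44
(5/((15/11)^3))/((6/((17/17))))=1331/4050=0.33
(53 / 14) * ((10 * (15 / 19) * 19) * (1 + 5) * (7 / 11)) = 23850 / 11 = 2168.18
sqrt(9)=3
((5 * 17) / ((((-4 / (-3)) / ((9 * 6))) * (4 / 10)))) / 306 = 225 / 8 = 28.12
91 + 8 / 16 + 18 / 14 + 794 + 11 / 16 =99397 / 112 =887.47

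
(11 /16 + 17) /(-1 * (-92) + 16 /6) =849 /4544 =0.19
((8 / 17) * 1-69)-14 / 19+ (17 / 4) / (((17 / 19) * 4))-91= -822119 / 5168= -159.08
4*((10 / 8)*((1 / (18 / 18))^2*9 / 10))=9 / 2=4.50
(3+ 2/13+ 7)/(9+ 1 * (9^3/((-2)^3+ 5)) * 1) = -22/507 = -0.04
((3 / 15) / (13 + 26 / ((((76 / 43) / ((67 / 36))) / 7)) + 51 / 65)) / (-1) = -17784 / 18266843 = -0.00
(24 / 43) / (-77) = -24 / 3311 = -0.01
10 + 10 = 20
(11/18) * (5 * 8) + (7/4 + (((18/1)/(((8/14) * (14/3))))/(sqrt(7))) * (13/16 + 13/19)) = 30.01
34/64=17/32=0.53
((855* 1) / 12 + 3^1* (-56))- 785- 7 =-3555 / 4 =-888.75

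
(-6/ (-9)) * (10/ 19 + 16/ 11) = 276/ 209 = 1.32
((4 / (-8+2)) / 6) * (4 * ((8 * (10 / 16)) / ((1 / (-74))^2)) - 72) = -109448 / 9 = -12160.89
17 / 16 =1.06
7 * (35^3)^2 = 12867859375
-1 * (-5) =5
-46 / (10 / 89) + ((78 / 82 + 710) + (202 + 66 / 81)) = 2791666 / 5535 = 504.37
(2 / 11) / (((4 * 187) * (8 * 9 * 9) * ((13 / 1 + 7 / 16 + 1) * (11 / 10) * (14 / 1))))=5 / 2963616579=0.00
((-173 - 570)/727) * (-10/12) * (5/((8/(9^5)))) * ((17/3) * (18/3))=6215399325/5816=1068672.51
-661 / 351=-1.88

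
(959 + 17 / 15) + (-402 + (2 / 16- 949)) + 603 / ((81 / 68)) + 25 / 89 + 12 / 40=3718609 / 32040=116.06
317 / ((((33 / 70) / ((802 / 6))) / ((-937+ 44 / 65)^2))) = 732432031242422 / 9295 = 78798497175.09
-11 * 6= -66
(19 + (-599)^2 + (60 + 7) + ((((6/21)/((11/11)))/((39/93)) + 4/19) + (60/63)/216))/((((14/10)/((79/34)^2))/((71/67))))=13100939279497975/8932885416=1466596.59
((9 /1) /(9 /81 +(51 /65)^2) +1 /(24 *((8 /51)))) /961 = 11186089 /849800768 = 0.01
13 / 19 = 0.68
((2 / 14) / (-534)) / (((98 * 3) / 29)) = -29 / 1098972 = -0.00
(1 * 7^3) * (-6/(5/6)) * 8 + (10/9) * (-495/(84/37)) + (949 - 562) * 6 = -3712183/210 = -17677.06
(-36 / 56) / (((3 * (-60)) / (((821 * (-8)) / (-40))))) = 821 / 1400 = 0.59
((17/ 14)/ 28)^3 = 4913/ 60236288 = 0.00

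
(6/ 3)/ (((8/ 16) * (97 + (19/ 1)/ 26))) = 104/ 2541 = 0.04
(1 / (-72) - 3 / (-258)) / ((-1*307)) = 7 / 950472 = 0.00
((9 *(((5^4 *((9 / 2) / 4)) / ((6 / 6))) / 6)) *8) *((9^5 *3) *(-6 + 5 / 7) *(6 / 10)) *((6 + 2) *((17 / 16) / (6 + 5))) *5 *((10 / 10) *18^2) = -456914039214375 / 77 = -5933948561225.65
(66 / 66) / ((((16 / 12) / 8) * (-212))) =-3 / 106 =-0.03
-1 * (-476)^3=107850176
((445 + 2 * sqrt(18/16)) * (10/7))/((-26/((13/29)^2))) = -28925/5887-195 * sqrt(2)/11774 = -4.94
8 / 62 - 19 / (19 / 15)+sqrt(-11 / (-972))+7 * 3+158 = sqrt(33) / 54+5088 / 31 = 164.24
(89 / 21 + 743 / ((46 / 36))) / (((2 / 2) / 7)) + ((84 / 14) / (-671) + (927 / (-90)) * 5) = 374883517 / 92598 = 4048.51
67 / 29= 2.31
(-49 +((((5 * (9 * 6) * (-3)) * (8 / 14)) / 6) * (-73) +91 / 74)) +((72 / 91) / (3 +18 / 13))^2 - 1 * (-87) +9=7434635825 / 1308986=5679.69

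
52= 52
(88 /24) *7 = 77 /3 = 25.67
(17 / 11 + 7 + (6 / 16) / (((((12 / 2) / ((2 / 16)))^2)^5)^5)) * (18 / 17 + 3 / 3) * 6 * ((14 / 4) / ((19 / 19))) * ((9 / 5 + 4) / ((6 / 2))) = 410915508645662607970834075304055901143036122600944787803186062383087436005100375439850767 / 575270637375079788660562475345938981491515975611845683435367613949101999887356597895168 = 714.30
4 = 4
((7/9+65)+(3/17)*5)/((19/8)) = 81592/2907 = 28.07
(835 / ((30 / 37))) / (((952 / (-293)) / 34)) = -1810447 / 168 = -10776.47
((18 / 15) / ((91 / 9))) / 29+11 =145199 / 13195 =11.00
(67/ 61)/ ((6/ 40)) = 1340/ 183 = 7.32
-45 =-45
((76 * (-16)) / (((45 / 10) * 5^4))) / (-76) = 32 / 5625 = 0.01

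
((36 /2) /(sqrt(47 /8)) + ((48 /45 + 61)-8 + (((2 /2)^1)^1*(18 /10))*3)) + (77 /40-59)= 287 /120 + 36*sqrt(94) /47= 9.82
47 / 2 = 23.50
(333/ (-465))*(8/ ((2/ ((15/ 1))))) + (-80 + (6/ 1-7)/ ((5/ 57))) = -20827/ 155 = -134.37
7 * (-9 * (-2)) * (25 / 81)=350 / 9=38.89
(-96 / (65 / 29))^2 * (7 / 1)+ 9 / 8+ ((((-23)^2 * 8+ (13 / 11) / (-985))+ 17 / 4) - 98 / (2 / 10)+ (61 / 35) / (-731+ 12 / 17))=1624498221409893 / 97928030200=16588.69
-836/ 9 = -92.89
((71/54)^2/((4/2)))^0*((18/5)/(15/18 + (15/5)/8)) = 432/145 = 2.98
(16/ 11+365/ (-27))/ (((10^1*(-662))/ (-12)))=-3583/ 163845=-0.02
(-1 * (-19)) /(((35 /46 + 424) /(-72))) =-6992 /2171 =-3.22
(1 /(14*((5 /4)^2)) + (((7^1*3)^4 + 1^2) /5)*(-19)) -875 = -129483647 /175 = -739906.55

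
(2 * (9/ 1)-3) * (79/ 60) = 79/ 4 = 19.75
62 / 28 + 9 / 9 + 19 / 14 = 32 / 7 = 4.57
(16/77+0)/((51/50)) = 800/3927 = 0.20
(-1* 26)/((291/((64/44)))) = -416/3201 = -0.13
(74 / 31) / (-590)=-37 / 9145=-0.00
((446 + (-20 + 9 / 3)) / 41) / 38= 0.28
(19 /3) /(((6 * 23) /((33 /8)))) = 209 /1104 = 0.19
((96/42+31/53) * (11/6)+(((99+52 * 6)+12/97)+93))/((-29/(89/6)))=-3262970065/12523476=-260.55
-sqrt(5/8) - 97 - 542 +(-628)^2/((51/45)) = 5904897/17 - sqrt(10)/4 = 347346.09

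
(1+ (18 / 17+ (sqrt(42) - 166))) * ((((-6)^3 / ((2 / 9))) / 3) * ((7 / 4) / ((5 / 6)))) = 9481374 / 85 - 3402 * sqrt(42) / 5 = 107136.08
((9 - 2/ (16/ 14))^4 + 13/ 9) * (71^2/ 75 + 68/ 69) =188519.39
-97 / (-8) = 97 / 8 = 12.12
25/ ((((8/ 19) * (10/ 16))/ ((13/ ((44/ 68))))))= 20995/ 11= 1908.64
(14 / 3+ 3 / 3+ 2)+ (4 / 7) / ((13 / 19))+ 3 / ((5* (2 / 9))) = 30581 / 2730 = 11.20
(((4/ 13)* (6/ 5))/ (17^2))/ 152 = 0.00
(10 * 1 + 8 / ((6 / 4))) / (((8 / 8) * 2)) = 23 / 3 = 7.67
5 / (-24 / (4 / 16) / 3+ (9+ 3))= -1 / 4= -0.25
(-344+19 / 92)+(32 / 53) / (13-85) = -15087401 / 43884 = -343.80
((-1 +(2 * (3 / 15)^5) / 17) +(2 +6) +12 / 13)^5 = 31223.36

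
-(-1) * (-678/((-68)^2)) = -339/2312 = -0.15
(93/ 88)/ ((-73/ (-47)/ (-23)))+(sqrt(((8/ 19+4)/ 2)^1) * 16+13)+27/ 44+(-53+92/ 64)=-62603/ 1168+16 * sqrt(798)/ 19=-29.81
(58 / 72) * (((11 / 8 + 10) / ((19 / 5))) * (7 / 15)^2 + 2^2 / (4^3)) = 283417 / 492480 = 0.58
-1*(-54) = 54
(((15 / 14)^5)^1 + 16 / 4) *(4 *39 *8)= 113516169 / 16807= 6754.10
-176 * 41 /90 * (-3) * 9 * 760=1645248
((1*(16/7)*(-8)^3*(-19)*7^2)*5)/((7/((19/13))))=1137427.69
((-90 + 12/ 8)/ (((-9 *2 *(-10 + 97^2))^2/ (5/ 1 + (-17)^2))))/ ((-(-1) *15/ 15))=-0.00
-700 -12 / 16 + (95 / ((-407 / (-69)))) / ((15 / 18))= -1109357 / 1628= -681.42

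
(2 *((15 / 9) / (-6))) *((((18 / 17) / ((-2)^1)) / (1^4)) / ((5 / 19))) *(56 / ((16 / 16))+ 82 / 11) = 13262 / 187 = 70.92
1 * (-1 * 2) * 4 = -8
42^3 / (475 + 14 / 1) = 24696 / 163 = 151.51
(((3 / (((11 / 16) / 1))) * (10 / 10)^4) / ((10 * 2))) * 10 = 24 / 11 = 2.18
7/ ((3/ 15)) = 35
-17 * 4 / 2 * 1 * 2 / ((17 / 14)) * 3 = -168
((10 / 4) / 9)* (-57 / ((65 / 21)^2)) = -2793 / 1690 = -1.65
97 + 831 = 928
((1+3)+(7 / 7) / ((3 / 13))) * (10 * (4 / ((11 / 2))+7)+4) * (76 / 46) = 283100 / 253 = 1118.97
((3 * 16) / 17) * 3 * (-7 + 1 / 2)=-936 / 17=-55.06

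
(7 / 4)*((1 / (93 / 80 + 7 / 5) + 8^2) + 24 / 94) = 218001 / 1927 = 113.13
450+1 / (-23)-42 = 9383 / 23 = 407.96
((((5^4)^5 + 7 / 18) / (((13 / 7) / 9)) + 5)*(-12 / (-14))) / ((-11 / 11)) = -36048889160156787 / 91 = -396141639122602.05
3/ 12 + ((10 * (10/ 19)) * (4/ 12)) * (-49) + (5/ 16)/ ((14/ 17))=-1089563/ 12768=-85.34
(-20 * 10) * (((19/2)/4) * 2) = -950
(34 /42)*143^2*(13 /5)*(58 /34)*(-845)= -1302867137 /21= -62041292.24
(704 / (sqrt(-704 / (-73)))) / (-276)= -2*sqrt(803) / 69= -0.82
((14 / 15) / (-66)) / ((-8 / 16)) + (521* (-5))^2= 3359082389 / 495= 6786025.03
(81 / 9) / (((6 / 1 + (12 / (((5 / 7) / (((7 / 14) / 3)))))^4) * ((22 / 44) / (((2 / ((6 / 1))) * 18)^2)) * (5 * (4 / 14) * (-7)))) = -20250 / 21083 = -0.96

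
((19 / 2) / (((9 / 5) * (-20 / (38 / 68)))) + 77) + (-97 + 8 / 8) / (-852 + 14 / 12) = 961839223 / 12497040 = 76.97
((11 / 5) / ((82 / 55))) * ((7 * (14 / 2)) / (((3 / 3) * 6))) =5929 / 492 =12.05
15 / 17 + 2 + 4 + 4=185 / 17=10.88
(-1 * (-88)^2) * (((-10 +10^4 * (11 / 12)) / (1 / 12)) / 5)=-170182144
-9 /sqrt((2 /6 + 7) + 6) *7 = -63 *sqrt(30) /20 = -17.25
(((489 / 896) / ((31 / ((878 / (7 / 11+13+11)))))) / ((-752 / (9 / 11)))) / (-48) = 644013 / 45284212736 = 0.00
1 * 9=9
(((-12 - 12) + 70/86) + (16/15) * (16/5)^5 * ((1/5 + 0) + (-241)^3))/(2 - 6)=50490477667781827/40312500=1252476965.40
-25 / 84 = -0.30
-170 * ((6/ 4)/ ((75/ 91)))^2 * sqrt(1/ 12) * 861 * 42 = -848462979 * sqrt(3)/ 250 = -5878323.95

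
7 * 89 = 623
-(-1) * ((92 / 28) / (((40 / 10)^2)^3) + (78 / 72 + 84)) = 7318597 / 86016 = 85.08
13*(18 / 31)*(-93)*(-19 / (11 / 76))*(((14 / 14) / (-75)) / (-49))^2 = 112632 / 16506875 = 0.01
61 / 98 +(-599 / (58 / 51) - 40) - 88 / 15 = -12191138 / 21315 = -571.95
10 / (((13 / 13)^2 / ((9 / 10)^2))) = 81 / 10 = 8.10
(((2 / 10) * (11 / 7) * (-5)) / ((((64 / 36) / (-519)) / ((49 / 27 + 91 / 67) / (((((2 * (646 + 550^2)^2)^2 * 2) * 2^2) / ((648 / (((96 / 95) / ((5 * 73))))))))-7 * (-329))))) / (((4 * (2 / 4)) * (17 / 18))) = 162040728838073847936444484171947 / 289702426044038770001076224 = 559335.08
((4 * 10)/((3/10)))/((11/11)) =400/3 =133.33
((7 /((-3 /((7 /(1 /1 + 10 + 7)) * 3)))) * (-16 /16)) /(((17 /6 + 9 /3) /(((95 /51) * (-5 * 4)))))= -17.39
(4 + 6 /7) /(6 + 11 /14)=68 /95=0.72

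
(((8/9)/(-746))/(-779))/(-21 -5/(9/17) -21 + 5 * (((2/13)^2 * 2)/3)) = -676/22701128009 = -0.00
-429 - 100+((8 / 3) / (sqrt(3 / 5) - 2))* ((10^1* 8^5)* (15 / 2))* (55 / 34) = -1802392881 / 289 - 180224000* sqrt(15) / 289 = -8651894.23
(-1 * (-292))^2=85264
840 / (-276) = -70 / 23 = -3.04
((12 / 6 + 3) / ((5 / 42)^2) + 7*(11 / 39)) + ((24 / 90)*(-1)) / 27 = 373567 / 1053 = 354.76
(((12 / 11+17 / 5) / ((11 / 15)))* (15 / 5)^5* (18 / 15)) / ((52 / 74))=1537461 / 605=2541.26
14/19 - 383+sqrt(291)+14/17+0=-123205/323+sqrt(291)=-364.38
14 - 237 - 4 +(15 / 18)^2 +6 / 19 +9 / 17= -2621653 / 11628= -225.46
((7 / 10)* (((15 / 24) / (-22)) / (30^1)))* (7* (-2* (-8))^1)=-49 / 660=-0.07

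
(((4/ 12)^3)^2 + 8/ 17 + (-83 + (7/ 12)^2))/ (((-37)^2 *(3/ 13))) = -211859011/ 814368816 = -0.26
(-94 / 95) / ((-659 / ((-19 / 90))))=-47 / 148275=-0.00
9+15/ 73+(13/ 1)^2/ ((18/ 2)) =18385/ 657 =27.98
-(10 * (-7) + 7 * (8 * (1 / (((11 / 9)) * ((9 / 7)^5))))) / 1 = 4110778 / 72171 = 56.96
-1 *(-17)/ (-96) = -17/ 96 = -0.18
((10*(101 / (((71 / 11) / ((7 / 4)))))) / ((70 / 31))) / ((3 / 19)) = 654379 / 852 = 768.05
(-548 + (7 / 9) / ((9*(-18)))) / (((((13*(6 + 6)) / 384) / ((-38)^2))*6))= -9229944032 / 28431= -324643.66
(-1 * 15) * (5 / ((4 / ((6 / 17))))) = -225 / 34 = -6.62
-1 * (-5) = 5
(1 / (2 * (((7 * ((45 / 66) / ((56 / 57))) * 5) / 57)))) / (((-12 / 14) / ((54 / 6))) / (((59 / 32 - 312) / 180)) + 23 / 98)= 3423728 / 846105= 4.05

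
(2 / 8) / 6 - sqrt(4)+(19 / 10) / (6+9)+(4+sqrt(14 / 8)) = sqrt(7) / 2+1301 / 600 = 3.49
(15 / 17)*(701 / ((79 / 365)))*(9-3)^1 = 23027850 / 1343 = 17146.57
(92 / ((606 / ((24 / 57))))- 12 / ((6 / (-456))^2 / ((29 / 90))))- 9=-643137577 / 28785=-22342.80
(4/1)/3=4/3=1.33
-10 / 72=-5 / 36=-0.14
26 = 26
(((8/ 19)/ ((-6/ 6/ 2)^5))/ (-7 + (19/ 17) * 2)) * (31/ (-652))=-0.13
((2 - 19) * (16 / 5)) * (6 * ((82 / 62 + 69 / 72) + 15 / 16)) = -162826 / 155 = -1050.49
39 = 39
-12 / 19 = -0.63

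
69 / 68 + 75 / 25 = 273 / 68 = 4.01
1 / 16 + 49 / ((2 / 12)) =4705 / 16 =294.06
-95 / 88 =-1.08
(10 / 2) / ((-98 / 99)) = -495 / 98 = -5.05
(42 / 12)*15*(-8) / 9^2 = -140 / 27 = -5.19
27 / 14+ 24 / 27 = 355 / 126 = 2.82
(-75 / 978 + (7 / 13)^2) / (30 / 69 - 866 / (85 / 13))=-22969295 / 14218879896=-0.00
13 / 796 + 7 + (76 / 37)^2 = 11.24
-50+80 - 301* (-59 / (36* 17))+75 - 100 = 20819 / 612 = 34.02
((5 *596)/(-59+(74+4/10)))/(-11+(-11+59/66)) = -89400/9751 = -9.17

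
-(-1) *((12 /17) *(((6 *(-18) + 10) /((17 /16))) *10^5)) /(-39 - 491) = 188160000 /15317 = 12284.39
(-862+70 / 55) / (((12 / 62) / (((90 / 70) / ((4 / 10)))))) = -1100655 / 77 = -14294.22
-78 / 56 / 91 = -3 / 196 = -0.02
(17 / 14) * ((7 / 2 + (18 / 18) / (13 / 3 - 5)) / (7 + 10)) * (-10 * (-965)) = 9650 / 7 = 1378.57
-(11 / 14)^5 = -161051 / 537824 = -0.30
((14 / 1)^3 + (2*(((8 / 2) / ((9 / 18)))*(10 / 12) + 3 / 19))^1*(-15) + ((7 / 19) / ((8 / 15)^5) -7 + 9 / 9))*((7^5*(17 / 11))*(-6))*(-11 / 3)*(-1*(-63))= 28485560021985297 / 311296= 91506347726.88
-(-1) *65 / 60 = 13 / 12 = 1.08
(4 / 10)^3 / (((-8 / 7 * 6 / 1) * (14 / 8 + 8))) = -14 / 14625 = -0.00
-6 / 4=-3 / 2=-1.50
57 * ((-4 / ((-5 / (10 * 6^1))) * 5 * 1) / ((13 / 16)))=218880 / 13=16836.92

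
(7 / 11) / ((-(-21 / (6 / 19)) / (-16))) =-32 / 209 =-0.15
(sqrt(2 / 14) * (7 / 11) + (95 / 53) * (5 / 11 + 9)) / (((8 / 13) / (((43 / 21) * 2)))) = 559 * sqrt(7) / 924 + 1380730 / 12243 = 114.38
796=796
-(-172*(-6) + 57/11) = -11409/11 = -1037.18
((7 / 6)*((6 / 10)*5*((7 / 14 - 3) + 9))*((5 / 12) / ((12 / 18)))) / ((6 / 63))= 9555 / 64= 149.30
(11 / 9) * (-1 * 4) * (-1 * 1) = 44 / 9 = 4.89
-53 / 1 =-53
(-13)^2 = 169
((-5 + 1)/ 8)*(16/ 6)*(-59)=236/ 3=78.67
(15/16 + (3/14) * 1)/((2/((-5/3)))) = -215/224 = -0.96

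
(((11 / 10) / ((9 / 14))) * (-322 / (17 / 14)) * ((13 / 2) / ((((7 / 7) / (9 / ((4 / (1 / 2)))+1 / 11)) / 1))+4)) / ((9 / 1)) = -600.13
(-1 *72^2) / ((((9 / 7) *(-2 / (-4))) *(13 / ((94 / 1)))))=-758016 / 13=-58308.92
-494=-494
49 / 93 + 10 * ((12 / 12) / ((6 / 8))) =13.86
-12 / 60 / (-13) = 1 / 65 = 0.02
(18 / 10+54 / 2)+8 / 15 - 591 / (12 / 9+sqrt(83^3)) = 452875172 / 15438201 - 441477* sqrt(83) / 5146067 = 28.55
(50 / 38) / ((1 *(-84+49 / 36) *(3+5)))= -9 / 4522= -0.00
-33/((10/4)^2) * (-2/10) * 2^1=264/125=2.11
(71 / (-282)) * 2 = -71 / 141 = -0.50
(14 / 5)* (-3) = -42 / 5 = -8.40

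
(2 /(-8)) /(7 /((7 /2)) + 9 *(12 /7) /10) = -35 /496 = -0.07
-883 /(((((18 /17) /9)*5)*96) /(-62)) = 465341 /480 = 969.46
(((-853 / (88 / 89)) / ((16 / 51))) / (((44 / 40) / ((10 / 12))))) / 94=-32264725 / 1455872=-22.16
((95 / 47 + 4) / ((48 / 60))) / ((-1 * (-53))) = 0.14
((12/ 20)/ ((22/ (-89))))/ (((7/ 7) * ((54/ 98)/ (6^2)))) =-8722/ 55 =-158.58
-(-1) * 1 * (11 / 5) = 11 / 5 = 2.20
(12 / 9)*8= 32 / 3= 10.67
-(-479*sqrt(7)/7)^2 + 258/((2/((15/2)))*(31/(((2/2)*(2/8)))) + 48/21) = -425747681/12992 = -32769.99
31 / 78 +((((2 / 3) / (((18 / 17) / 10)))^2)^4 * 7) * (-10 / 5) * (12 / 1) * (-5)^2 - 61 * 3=-25391757532200432010987 / 2447722649502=-10373625270.56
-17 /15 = -1.13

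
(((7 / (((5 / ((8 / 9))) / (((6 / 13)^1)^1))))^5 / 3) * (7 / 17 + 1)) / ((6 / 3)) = 70493667328 / 4793160571875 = 0.01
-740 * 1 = -740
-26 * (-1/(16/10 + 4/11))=13.24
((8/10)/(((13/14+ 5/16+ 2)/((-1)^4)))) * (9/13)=1344/7865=0.17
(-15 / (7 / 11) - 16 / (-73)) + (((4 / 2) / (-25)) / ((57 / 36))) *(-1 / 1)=-5655911 / 242725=-23.30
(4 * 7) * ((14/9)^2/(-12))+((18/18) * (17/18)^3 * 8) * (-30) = -16834/81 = -207.83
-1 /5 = -0.20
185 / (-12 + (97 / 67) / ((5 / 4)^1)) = -61975 / 3632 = -17.06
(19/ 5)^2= 361/ 25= 14.44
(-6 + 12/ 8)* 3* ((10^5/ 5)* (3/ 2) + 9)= -810243/ 2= -405121.50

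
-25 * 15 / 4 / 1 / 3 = -125 / 4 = -31.25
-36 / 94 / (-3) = 6 / 47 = 0.13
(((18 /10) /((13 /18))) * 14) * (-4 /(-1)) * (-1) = -9072 /65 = -139.57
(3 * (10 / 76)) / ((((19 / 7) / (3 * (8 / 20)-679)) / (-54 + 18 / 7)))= 1830060 / 361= 5069.42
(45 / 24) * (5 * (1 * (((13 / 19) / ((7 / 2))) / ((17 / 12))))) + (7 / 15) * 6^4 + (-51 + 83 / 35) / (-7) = 48512969 / 79135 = 613.04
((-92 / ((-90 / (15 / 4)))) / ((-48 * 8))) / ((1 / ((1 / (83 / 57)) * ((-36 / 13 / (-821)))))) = -1311 / 56694976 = -0.00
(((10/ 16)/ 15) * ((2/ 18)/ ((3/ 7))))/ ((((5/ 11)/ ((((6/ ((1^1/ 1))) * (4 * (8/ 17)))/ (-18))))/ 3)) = -308/ 6885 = -0.04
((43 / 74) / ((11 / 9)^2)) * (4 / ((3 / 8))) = 18576 / 4477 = 4.15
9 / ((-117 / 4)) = -4 / 13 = -0.31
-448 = -448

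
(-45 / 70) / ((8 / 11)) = -99 / 112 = -0.88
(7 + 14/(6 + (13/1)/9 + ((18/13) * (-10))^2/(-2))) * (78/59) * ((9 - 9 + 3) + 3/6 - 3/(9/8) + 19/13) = 20.76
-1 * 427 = -427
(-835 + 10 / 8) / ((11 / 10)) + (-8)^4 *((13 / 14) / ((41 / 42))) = 2830693 / 902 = 3138.24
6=6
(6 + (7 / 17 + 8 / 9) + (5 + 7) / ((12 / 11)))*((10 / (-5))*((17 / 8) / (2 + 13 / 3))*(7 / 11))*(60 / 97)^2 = -5880000 / 1966481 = -2.99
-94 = -94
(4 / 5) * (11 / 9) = 44 / 45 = 0.98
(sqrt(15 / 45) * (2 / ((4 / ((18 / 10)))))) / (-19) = -3 * sqrt(3) / 190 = -0.03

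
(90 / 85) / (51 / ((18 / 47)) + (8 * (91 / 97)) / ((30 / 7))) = 52380 / 6674387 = 0.01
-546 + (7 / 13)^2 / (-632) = -58317217 / 106808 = -546.00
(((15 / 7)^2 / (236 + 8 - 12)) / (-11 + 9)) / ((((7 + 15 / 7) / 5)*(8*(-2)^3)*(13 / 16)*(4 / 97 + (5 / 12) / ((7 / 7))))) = 0.00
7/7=1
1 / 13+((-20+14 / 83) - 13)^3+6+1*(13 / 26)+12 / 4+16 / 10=-35377.57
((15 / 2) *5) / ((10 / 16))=60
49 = 49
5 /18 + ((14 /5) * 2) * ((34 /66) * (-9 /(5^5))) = 833671 /3093750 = 0.27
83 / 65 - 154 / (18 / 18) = -9927 / 65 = -152.72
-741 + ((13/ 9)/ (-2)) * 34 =-6890/ 9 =-765.56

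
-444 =-444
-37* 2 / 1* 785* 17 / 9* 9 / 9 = -987530 / 9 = -109725.56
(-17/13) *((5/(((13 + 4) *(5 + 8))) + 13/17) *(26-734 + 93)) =107010/169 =633.20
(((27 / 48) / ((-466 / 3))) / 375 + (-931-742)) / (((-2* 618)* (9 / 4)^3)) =1559236009 / 13121453250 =0.12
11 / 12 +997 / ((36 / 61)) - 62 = 29309 / 18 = 1628.28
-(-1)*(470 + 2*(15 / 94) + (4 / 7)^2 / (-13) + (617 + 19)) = 33121337 / 29939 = 1106.29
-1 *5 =-5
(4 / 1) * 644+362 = 2938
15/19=0.79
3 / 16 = 0.19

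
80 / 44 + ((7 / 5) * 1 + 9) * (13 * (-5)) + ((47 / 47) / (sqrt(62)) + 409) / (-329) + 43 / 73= -178282882 / 264187 - sqrt(62) / 20398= -674.84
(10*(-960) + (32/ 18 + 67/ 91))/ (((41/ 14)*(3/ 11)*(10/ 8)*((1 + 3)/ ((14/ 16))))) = -605246257/ 287820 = -2102.86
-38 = -38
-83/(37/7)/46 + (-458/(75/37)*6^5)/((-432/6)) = 1038300787/42550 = 24401.90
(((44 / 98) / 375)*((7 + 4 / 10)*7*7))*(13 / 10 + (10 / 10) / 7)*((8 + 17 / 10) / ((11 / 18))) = 1087467 / 109375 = 9.94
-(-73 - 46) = 119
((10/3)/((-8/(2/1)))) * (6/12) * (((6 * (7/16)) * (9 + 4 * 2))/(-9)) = 595/288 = 2.07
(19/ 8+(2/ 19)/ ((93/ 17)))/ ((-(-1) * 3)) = 33845/ 42408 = 0.80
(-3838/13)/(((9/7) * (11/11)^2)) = -26866/117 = -229.62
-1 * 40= -40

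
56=56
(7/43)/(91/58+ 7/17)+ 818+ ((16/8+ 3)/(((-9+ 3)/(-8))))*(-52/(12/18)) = 3576092/11997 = 298.08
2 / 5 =0.40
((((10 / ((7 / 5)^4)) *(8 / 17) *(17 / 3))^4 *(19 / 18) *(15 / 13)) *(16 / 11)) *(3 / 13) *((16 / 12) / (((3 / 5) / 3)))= 95000000000000000000000 / 15012544356719846937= 6328.04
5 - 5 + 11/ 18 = 11/ 18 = 0.61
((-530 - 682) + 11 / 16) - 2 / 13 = -251985 / 208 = -1211.47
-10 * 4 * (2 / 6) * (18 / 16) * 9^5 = -885735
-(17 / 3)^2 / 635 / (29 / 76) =-21964 / 165735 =-0.13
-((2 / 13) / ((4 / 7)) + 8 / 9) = -271 / 234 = -1.16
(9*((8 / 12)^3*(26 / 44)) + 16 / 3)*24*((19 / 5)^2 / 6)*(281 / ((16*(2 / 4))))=3854758 / 275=14017.30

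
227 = 227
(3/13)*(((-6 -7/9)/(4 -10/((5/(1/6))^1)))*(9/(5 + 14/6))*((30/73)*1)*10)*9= -2223450/114829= -19.36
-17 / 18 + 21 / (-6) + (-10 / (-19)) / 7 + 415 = 491525 / 1197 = 410.63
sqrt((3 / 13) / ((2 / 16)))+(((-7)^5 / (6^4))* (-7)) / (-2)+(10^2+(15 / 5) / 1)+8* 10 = 2* sqrt(78) / 13+356687 / 2592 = 138.97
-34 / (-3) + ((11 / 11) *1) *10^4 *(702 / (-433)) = -21045278 / 1299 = -16201.14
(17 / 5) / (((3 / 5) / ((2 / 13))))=0.87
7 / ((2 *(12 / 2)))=7 / 12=0.58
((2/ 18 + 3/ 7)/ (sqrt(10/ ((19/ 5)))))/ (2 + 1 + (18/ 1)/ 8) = 68 * sqrt(38)/ 6615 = 0.06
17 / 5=3.40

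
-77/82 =-0.94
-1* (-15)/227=15/227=0.07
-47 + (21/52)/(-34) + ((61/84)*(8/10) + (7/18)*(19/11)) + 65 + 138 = 963275959/6126120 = 157.24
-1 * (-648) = 648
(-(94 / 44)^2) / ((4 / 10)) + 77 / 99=-92629 / 8712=-10.63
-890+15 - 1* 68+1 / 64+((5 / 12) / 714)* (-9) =-942.99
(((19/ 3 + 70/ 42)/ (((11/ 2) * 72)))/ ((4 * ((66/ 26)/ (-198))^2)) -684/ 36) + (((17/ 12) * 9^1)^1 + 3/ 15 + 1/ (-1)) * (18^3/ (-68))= -1894611/ 1870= -1013.16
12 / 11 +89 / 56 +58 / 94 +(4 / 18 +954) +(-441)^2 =50925024133 / 260568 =195438.52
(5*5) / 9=25 / 9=2.78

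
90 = 90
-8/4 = -2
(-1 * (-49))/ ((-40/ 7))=-343/ 40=-8.58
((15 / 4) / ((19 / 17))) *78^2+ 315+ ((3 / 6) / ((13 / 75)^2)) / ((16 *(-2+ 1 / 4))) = 3727194885 / 179816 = 20727.83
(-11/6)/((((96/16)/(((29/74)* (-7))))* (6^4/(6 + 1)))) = 15631/3452544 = 0.00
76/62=38/31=1.23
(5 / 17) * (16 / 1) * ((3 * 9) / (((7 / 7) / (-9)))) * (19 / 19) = -19440 / 17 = -1143.53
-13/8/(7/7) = -13/8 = -1.62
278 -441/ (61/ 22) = 7256/ 61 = 118.95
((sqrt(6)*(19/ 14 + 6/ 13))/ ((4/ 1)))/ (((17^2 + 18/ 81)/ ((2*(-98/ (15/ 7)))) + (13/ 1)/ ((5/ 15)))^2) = 100136106*sqrt(6)/ 282865766053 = 0.00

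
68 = 68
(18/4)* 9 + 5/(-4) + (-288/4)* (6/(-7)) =2827/28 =100.96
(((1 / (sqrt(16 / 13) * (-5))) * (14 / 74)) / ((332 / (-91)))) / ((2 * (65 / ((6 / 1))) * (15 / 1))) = 49 * sqrt(13) / 6142000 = 0.00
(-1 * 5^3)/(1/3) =-375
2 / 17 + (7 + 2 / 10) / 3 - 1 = 129 / 85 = 1.52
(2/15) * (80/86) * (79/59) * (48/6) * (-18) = -23.91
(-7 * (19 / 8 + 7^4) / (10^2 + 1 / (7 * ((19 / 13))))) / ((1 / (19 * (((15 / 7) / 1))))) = -728799435 / 106504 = -6842.93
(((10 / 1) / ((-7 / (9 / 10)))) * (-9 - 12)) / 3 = 9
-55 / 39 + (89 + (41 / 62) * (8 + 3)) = 229381 / 2418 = 94.86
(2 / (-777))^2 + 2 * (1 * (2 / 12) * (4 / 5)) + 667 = 2014241207 / 3018645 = 667.27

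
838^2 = 702244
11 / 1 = 11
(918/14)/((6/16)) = 1224/7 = 174.86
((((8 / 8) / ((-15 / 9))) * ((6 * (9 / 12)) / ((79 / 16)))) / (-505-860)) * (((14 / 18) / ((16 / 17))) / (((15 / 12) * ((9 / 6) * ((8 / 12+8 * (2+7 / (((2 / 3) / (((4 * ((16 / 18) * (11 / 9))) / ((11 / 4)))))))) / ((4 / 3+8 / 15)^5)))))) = 585152512 / 21847419140625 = 0.00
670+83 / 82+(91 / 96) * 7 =677.65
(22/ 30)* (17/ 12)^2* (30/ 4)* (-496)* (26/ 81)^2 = -33309562/ 59049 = -564.10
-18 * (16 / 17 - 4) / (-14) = -468 / 119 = -3.93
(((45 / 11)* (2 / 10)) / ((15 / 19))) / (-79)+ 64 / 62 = 137273 / 134695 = 1.02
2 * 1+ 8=10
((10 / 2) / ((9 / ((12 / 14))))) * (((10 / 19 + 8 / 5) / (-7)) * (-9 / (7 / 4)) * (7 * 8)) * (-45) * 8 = -13962240 / 931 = -14997.04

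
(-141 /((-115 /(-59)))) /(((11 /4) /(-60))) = 399312 /253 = 1578.31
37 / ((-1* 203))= -37 / 203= -0.18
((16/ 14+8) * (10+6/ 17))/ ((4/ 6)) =16896/ 119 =141.98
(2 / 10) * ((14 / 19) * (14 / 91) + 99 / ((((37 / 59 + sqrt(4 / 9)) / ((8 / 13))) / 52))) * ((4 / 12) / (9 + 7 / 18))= 831049224 / 47795735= 17.39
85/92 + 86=7997/92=86.92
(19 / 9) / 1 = 19 / 9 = 2.11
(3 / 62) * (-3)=-9 / 62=-0.15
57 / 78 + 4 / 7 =237 / 182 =1.30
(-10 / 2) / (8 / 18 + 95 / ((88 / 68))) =-990 / 14623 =-0.07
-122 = -122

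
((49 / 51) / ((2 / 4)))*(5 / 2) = 245 / 51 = 4.80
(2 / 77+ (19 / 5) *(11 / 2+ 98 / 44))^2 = 5121169 / 5929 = 863.75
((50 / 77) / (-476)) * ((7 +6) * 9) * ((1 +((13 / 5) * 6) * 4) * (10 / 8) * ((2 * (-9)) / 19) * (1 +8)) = 75105225 / 696388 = 107.85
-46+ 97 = 51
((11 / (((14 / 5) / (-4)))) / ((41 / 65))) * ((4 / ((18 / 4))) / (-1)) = 57200 / 2583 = 22.14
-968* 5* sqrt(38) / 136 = -605* sqrt(38) / 17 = -219.38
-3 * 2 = -6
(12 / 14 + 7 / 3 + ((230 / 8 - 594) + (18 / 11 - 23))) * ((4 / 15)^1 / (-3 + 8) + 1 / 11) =-9164411 / 108900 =-84.15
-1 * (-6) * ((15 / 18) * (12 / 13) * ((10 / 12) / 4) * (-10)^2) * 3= 3750 / 13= 288.46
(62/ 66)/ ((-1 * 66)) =-31/ 2178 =-0.01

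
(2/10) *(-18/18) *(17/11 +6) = -1.51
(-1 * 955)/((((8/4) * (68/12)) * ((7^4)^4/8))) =-11460/564959819683217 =-0.00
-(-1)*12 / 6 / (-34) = -1 / 17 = -0.06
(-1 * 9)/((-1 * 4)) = 9/4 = 2.25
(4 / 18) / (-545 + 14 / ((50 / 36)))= -50 / 120357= -0.00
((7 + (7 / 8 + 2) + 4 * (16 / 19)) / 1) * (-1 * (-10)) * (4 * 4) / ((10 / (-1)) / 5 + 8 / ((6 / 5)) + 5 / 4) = 483120 / 1349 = 358.13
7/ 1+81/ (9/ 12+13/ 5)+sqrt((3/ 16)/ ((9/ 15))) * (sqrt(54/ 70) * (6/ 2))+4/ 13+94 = 126.96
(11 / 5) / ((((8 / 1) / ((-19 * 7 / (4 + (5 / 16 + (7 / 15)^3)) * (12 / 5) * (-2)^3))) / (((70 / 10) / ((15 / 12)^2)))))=849429504 / 1191815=712.72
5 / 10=1 / 2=0.50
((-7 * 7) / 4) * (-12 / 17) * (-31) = -4557 / 17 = -268.06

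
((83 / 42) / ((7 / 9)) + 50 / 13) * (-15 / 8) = -122055 / 10192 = -11.98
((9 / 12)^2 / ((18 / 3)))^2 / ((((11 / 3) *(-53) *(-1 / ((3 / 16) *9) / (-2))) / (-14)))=5103 / 2387968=0.00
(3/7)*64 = 192/7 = 27.43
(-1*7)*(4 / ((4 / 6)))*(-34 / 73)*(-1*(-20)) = 28560 / 73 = 391.23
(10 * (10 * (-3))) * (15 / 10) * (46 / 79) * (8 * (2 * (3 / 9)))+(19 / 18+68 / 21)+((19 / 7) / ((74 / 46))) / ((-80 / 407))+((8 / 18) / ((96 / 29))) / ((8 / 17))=-956589637 / 682560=-1401.47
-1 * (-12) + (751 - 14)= 749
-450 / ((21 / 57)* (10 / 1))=-855 / 7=-122.14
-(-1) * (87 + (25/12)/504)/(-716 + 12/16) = -526201/4325832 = -0.12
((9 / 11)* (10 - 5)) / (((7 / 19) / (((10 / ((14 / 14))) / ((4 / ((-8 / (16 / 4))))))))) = -4275 / 77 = -55.52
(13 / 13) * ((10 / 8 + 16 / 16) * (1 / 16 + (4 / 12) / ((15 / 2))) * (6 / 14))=0.10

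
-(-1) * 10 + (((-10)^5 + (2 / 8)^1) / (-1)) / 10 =400399 / 40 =10009.98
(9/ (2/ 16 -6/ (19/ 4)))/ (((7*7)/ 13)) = -17784/ 8477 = -2.10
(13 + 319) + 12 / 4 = 335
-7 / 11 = -0.64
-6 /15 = -2 /5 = -0.40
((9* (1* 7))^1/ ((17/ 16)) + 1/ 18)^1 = 18161/ 306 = 59.35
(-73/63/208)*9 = -73/1456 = -0.05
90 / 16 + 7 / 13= 641 / 104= 6.16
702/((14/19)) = 6669/7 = 952.71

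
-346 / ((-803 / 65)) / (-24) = -11245 / 9636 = -1.17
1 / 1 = 1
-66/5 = -13.20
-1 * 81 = -81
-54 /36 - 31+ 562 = 1059 /2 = 529.50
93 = 93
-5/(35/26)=-26/7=-3.71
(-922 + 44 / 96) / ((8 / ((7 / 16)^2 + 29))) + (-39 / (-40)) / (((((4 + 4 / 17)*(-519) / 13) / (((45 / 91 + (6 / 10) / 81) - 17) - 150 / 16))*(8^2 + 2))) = -13375315000085023 / 3977629286400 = -3362.63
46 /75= 0.61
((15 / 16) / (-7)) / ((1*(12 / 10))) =-25 / 224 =-0.11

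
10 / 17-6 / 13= 28 / 221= 0.13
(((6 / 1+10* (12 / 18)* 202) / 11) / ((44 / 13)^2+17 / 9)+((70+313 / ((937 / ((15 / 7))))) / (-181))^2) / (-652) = -2947727867094173521 / 205165599772522525444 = -0.01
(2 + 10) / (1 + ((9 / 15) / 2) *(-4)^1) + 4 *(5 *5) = 40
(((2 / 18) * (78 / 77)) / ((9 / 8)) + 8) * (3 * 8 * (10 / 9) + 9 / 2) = 252.45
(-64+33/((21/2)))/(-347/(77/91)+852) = -4686/34027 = -0.14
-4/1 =-4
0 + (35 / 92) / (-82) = -35 / 7544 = -0.00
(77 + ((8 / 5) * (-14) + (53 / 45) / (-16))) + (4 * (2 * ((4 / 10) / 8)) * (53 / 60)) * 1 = 197567 / 3600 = 54.88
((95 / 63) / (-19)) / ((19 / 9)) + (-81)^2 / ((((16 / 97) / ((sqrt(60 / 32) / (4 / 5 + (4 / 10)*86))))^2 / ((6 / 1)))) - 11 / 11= 9232340401113 / 4218683392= 2188.44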